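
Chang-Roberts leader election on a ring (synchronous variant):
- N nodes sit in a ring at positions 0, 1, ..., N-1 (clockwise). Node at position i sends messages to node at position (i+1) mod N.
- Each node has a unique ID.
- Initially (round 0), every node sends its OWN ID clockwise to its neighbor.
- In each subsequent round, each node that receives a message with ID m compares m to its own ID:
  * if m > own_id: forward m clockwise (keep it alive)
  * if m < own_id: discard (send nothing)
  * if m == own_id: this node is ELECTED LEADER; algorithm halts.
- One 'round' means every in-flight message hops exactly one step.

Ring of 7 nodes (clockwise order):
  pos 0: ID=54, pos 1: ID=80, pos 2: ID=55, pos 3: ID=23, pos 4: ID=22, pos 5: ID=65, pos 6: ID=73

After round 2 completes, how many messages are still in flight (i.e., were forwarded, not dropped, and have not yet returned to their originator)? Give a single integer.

Answer: 2

Derivation:
Round 1: pos1(id80) recv 54: drop; pos2(id55) recv 80: fwd; pos3(id23) recv 55: fwd; pos4(id22) recv 23: fwd; pos5(id65) recv 22: drop; pos6(id73) recv 65: drop; pos0(id54) recv 73: fwd
Round 2: pos3(id23) recv 80: fwd; pos4(id22) recv 55: fwd; pos5(id65) recv 23: drop; pos1(id80) recv 73: drop
After round 2: 2 messages still in flight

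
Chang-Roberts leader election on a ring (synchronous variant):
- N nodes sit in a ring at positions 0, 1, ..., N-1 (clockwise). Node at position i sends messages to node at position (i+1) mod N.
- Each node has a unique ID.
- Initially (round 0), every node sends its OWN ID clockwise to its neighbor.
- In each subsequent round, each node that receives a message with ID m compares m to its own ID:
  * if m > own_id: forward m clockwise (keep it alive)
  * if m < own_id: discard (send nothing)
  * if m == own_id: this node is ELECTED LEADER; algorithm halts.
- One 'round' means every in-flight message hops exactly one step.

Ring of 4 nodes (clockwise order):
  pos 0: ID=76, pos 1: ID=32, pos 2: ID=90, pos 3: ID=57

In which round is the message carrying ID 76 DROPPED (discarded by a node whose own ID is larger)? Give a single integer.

Round 1: pos1(id32) recv 76: fwd; pos2(id90) recv 32: drop; pos3(id57) recv 90: fwd; pos0(id76) recv 57: drop
Round 2: pos2(id90) recv 76: drop; pos0(id76) recv 90: fwd
Round 3: pos1(id32) recv 90: fwd
Round 4: pos2(id90) recv 90: ELECTED
Message ID 76 originates at pos 0; dropped at pos 2 in round 2

Answer: 2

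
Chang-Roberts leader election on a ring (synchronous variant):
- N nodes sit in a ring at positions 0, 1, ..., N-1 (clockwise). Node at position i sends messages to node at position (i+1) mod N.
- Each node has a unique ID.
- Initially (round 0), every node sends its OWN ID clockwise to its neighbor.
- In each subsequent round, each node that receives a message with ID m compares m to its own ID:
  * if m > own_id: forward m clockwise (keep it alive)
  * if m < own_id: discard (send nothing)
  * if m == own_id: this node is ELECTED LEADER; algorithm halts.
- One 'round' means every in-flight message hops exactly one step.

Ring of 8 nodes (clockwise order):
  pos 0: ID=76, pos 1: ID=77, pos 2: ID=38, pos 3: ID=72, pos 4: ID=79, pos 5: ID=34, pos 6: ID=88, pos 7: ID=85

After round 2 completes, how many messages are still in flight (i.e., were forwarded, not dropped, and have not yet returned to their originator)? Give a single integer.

Answer: 3

Derivation:
Round 1: pos1(id77) recv 76: drop; pos2(id38) recv 77: fwd; pos3(id72) recv 38: drop; pos4(id79) recv 72: drop; pos5(id34) recv 79: fwd; pos6(id88) recv 34: drop; pos7(id85) recv 88: fwd; pos0(id76) recv 85: fwd
Round 2: pos3(id72) recv 77: fwd; pos6(id88) recv 79: drop; pos0(id76) recv 88: fwd; pos1(id77) recv 85: fwd
After round 2: 3 messages still in flight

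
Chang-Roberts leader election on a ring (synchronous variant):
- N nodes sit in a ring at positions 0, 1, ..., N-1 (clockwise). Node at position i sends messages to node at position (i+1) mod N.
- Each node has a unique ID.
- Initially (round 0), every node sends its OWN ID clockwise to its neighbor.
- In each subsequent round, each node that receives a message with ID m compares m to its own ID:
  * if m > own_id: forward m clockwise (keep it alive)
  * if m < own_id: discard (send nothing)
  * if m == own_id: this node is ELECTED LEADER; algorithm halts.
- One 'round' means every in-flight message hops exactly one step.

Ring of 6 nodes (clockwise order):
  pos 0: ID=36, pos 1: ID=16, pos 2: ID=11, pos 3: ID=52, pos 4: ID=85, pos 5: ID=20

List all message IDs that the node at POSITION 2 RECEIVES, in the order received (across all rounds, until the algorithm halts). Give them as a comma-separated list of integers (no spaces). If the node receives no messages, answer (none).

Round 1: pos1(id16) recv 36: fwd; pos2(id11) recv 16: fwd; pos3(id52) recv 11: drop; pos4(id85) recv 52: drop; pos5(id20) recv 85: fwd; pos0(id36) recv 20: drop
Round 2: pos2(id11) recv 36: fwd; pos3(id52) recv 16: drop; pos0(id36) recv 85: fwd
Round 3: pos3(id52) recv 36: drop; pos1(id16) recv 85: fwd
Round 4: pos2(id11) recv 85: fwd
Round 5: pos3(id52) recv 85: fwd
Round 6: pos4(id85) recv 85: ELECTED

Answer: 16,36,85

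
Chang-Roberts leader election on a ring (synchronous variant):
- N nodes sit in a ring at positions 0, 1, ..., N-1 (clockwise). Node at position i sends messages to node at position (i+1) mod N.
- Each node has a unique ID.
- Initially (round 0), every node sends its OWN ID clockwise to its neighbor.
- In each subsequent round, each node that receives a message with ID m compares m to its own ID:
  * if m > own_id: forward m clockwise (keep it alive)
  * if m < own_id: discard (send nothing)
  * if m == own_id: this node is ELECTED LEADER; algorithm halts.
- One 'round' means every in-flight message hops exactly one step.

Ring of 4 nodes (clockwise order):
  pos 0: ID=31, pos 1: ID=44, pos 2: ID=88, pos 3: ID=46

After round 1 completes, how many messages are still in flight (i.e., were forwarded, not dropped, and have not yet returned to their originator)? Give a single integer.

Answer: 2

Derivation:
Round 1: pos1(id44) recv 31: drop; pos2(id88) recv 44: drop; pos3(id46) recv 88: fwd; pos0(id31) recv 46: fwd
After round 1: 2 messages still in flight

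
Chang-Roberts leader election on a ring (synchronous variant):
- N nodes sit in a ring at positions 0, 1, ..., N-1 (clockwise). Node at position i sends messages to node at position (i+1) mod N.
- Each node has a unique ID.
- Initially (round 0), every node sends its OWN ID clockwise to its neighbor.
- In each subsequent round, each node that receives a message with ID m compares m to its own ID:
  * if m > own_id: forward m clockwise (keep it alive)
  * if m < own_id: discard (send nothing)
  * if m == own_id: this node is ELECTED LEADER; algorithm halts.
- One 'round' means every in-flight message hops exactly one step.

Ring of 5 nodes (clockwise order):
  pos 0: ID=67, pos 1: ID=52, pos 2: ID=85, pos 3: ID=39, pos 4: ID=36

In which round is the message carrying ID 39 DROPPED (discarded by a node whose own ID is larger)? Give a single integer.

Answer: 2

Derivation:
Round 1: pos1(id52) recv 67: fwd; pos2(id85) recv 52: drop; pos3(id39) recv 85: fwd; pos4(id36) recv 39: fwd; pos0(id67) recv 36: drop
Round 2: pos2(id85) recv 67: drop; pos4(id36) recv 85: fwd; pos0(id67) recv 39: drop
Round 3: pos0(id67) recv 85: fwd
Round 4: pos1(id52) recv 85: fwd
Round 5: pos2(id85) recv 85: ELECTED
Message ID 39 originates at pos 3; dropped at pos 0 in round 2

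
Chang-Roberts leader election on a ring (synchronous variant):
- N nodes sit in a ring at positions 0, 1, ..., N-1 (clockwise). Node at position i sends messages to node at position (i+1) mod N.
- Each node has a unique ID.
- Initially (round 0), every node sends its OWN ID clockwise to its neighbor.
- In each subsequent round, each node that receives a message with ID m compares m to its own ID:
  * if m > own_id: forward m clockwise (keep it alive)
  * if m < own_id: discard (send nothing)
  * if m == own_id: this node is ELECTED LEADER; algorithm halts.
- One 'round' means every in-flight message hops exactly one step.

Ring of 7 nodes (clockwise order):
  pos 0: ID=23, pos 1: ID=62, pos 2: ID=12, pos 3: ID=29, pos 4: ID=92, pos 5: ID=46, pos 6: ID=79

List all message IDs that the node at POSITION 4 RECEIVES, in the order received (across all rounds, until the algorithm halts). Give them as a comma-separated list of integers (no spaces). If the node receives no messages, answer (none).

Answer: 29,62,79,92

Derivation:
Round 1: pos1(id62) recv 23: drop; pos2(id12) recv 62: fwd; pos3(id29) recv 12: drop; pos4(id92) recv 29: drop; pos5(id46) recv 92: fwd; pos6(id79) recv 46: drop; pos0(id23) recv 79: fwd
Round 2: pos3(id29) recv 62: fwd; pos6(id79) recv 92: fwd; pos1(id62) recv 79: fwd
Round 3: pos4(id92) recv 62: drop; pos0(id23) recv 92: fwd; pos2(id12) recv 79: fwd
Round 4: pos1(id62) recv 92: fwd; pos3(id29) recv 79: fwd
Round 5: pos2(id12) recv 92: fwd; pos4(id92) recv 79: drop
Round 6: pos3(id29) recv 92: fwd
Round 7: pos4(id92) recv 92: ELECTED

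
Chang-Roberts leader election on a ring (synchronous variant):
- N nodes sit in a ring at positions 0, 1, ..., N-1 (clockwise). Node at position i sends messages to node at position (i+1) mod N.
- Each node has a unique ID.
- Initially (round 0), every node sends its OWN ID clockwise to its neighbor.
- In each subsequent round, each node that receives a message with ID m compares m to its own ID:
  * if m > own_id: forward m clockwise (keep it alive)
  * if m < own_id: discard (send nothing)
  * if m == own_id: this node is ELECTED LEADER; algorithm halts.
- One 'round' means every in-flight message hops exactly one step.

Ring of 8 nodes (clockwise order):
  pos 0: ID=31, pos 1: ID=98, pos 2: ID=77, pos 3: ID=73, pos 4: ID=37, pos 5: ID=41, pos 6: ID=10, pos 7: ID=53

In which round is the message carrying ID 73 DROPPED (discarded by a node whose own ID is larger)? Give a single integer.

Round 1: pos1(id98) recv 31: drop; pos2(id77) recv 98: fwd; pos3(id73) recv 77: fwd; pos4(id37) recv 73: fwd; pos5(id41) recv 37: drop; pos6(id10) recv 41: fwd; pos7(id53) recv 10: drop; pos0(id31) recv 53: fwd
Round 2: pos3(id73) recv 98: fwd; pos4(id37) recv 77: fwd; pos5(id41) recv 73: fwd; pos7(id53) recv 41: drop; pos1(id98) recv 53: drop
Round 3: pos4(id37) recv 98: fwd; pos5(id41) recv 77: fwd; pos6(id10) recv 73: fwd
Round 4: pos5(id41) recv 98: fwd; pos6(id10) recv 77: fwd; pos7(id53) recv 73: fwd
Round 5: pos6(id10) recv 98: fwd; pos7(id53) recv 77: fwd; pos0(id31) recv 73: fwd
Round 6: pos7(id53) recv 98: fwd; pos0(id31) recv 77: fwd; pos1(id98) recv 73: drop
Round 7: pos0(id31) recv 98: fwd; pos1(id98) recv 77: drop
Round 8: pos1(id98) recv 98: ELECTED
Message ID 73 originates at pos 3; dropped at pos 1 in round 6

Answer: 6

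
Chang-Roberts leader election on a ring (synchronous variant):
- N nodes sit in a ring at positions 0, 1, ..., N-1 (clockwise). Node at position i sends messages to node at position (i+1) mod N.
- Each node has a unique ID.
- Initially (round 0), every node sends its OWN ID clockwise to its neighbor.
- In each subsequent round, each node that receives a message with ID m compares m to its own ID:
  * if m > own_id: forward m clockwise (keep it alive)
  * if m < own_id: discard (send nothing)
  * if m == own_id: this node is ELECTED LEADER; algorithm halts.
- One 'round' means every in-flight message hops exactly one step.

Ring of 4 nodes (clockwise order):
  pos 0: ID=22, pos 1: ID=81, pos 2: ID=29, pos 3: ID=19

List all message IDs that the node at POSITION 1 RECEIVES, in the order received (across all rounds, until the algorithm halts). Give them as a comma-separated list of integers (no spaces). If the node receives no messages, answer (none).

Round 1: pos1(id81) recv 22: drop; pos2(id29) recv 81: fwd; pos3(id19) recv 29: fwd; pos0(id22) recv 19: drop
Round 2: pos3(id19) recv 81: fwd; pos0(id22) recv 29: fwd
Round 3: pos0(id22) recv 81: fwd; pos1(id81) recv 29: drop
Round 4: pos1(id81) recv 81: ELECTED

Answer: 22,29,81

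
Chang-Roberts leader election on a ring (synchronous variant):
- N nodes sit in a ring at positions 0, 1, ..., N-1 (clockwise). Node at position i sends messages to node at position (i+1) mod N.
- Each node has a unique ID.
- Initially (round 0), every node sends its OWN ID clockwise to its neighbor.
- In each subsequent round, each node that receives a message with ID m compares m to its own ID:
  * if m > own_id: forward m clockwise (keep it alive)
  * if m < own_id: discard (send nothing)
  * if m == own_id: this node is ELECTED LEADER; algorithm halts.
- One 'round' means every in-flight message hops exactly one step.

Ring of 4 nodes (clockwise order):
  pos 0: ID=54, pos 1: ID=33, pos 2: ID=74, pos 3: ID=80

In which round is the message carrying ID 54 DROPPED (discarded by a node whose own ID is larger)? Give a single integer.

Answer: 2

Derivation:
Round 1: pos1(id33) recv 54: fwd; pos2(id74) recv 33: drop; pos3(id80) recv 74: drop; pos0(id54) recv 80: fwd
Round 2: pos2(id74) recv 54: drop; pos1(id33) recv 80: fwd
Round 3: pos2(id74) recv 80: fwd
Round 4: pos3(id80) recv 80: ELECTED
Message ID 54 originates at pos 0; dropped at pos 2 in round 2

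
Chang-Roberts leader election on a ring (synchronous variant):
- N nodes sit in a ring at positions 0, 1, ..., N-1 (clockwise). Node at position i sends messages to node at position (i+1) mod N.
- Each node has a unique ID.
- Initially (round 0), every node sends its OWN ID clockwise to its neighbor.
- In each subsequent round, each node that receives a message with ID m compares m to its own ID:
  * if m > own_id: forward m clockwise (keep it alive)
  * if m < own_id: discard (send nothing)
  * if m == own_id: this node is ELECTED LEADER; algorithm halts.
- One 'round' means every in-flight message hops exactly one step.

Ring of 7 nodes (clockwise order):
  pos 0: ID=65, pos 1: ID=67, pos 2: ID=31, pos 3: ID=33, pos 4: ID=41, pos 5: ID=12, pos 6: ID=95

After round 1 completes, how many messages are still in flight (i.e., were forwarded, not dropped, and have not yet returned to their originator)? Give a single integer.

Round 1: pos1(id67) recv 65: drop; pos2(id31) recv 67: fwd; pos3(id33) recv 31: drop; pos4(id41) recv 33: drop; pos5(id12) recv 41: fwd; pos6(id95) recv 12: drop; pos0(id65) recv 95: fwd
After round 1: 3 messages still in flight

Answer: 3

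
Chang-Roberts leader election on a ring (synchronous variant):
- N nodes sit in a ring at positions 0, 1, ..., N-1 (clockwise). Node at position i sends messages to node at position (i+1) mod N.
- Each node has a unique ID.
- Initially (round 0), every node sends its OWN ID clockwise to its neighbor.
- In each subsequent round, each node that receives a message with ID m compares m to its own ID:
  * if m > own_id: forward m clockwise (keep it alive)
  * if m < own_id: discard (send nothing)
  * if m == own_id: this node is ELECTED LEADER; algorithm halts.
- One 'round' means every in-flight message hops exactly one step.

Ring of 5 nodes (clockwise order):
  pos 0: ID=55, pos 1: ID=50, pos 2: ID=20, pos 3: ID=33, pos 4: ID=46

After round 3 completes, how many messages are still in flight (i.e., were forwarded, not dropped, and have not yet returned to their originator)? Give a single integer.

Round 1: pos1(id50) recv 55: fwd; pos2(id20) recv 50: fwd; pos3(id33) recv 20: drop; pos4(id46) recv 33: drop; pos0(id55) recv 46: drop
Round 2: pos2(id20) recv 55: fwd; pos3(id33) recv 50: fwd
Round 3: pos3(id33) recv 55: fwd; pos4(id46) recv 50: fwd
After round 3: 2 messages still in flight

Answer: 2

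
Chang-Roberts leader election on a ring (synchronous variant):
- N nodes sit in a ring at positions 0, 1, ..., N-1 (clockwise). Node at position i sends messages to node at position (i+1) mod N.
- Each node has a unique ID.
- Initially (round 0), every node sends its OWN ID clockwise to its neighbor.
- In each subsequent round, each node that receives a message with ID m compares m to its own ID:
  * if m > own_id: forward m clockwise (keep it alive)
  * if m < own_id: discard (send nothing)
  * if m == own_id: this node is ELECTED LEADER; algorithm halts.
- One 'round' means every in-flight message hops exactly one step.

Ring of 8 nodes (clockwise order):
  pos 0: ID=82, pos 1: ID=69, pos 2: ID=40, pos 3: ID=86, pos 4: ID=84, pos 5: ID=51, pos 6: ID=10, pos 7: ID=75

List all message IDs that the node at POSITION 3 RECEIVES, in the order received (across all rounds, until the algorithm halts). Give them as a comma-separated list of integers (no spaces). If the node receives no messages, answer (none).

Answer: 40,69,82,84,86

Derivation:
Round 1: pos1(id69) recv 82: fwd; pos2(id40) recv 69: fwd; pos3(id86) recv 40: drop; pos4(id84) recv 86: fwd; pos5(id51) recv 84: fwd; pos6(id10) recv 51: fwd; pos7(id75) recv 10: drop; pos0(id82) recv 75: drop
Round 2: pos2(id40) recv 82: fwd; pos3(id86) recv 69: drop; pos5(id51) recv 86: fwd; pos6(id10) recv 84: fwd; pos7(id75) recv 51: drop
Round 3: pos3(id86) recv 82: drop; pos6(id10) recv 86: fwd; pos7(id75) recv 84: fwd
Round 4: pos7(id75) recv 86: fwd; pos0(id82) recv 84: fwd
Round 5: pos0(id82) recv 86: fwd; pos1(id69) recv 84: fwd
Round 6: pos1(id69) recv 86: fwd; pos2(id40) recv 84: fwd
Round 7: pos2(id40) recv 86: fwd; pos3(id86) recv 84: drop
Round 8: pos3(id86) recv 86: ELECTED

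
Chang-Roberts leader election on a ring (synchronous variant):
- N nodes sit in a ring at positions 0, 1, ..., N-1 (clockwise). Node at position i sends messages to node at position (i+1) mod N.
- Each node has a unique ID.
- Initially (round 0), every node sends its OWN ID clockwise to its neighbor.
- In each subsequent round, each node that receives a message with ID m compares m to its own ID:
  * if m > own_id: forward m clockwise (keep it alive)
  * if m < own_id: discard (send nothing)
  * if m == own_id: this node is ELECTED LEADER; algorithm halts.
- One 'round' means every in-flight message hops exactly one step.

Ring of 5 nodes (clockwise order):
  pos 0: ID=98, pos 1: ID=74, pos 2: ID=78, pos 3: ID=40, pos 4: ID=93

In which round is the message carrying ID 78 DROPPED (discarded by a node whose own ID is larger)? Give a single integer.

Answer: 2

Derivation:
Round 1: pos1(id74) recv 98: fwd; pos2(id78) recv 74: drop; pos3(id40) recv 78: fwd; pos4(id93) recv 40: drop; pos0(id98) recv 93: drop
Round 2: pos2(id78) recv 98: fwd; pos4(id93) recv 78: drop
Round 3: pos3(id40) recv 98: fwd
Round 4: pos4(id93) recv 98: fwd
Round 5: pos0(id98) recv 98: ELECTED
Message ID 78 originates at pos 2; dropped at pos 4 in round 2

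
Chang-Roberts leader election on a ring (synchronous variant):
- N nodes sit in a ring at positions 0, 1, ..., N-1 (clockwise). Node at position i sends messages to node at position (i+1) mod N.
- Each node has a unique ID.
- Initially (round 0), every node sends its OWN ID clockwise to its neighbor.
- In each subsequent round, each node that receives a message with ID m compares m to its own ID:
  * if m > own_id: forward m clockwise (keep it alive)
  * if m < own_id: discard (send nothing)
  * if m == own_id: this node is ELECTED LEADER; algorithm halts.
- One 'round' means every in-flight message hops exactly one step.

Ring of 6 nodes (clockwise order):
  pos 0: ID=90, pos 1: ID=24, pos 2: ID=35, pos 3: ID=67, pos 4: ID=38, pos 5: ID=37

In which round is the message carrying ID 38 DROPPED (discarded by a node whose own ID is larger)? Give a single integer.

Round 1: pos1(id24) recv 90: fwd; pos2(id35) recv 24: drop; pos3(id67) recv 35: drop; pos4(id38) recv 67: fwd; pos5(id37) recv 38: fwd; pos0(id90) recv 37: drop
Round 2: pos2(id35) recv 90: fwd; pos5(id37) recv 67: fwd; pos0(id90) recv 38: drop
Round 3: pos3(id67) recv 90: fwd; pos0(id90) recv 67: drop
Round 4: pos4(id38) recv 90: fwd
Round 5: pos5(id37) recv 90: fwd
Round 6: pos0(id90) recv 90: ELECTED
Message ID 38 originates at pos 4; dropped at pos 0 in round 2

Answer: 2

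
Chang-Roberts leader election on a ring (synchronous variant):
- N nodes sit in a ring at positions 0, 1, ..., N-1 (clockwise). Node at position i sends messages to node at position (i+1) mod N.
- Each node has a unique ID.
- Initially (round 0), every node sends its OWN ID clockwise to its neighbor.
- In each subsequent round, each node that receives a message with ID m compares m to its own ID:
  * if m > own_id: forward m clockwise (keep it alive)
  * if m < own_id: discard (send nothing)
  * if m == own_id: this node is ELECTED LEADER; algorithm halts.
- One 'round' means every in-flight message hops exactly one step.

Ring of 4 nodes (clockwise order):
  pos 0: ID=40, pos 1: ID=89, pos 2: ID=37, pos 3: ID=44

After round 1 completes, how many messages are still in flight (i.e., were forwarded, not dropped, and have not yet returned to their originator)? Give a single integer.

Answer: 2

Derivation:
Round 1: pos1(id89) recv 40: drop; pos2(id37) recv 89: fwd; pos3(id44) recv 37: drop; pos0(id40) recv 44: fwd
After round 1: 2 messages still in flight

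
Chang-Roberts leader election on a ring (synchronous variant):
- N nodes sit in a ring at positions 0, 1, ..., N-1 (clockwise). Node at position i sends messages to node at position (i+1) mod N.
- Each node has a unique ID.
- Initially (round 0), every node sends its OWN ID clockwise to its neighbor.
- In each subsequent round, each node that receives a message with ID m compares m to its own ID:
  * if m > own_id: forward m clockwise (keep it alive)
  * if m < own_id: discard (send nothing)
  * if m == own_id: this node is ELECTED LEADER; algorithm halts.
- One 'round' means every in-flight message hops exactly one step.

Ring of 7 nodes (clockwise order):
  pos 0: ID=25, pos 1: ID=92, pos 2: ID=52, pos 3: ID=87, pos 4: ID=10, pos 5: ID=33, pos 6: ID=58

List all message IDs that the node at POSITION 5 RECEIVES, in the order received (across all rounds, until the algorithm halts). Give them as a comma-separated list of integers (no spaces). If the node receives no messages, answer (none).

Answer: 10,87,92

Derivation:
Round 1: pos1(id92) recv 25: drop; pos2(id52) recv 92: fwd; pos3(id87) recv 52: drop; pos4(id10) recv 87: fwd; pos5(id33) recv 10: drop; pos6(id58) recv 33: drop; pos0(id25) recv 58: fwd
Round 2: pos3(id87) recv 92: fwd; pos5(id33) recv 87: fwd; pos1(id92) recv 58: drop
Round 3: pos4(id10) recv 92: fwd; pos6(id58) recv 87: fwd
Round 4: pos5(id33) recv 92: fwd; pos0(id25) recv 87: fwd
Round 5: pos6(id58) recv 92: fwd; pos1(id92) recv 87: drop
Round 6: pos0(id25) recv 92: fwd
Round 7: pos1(id92) recv 92: ELECTED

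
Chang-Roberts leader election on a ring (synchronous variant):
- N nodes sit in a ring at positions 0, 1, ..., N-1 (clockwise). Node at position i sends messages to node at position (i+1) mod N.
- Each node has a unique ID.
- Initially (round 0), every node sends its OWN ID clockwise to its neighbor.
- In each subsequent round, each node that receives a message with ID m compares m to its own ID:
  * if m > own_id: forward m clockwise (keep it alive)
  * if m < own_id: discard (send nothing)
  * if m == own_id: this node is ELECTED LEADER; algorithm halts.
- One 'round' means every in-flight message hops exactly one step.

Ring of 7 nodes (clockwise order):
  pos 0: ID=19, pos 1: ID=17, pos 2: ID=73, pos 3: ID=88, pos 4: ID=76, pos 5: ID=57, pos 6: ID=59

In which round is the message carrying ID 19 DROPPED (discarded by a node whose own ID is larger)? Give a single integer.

Answer: 2

Derivation:
Round 1: pos1(id17) recv 19: fwd; pos2(id73) recv 17: drop; pos3(id88) recv 73: drop; pos4(id76) recv 88: fwd; pos5(id57) recv 76: fwd; pos6(id59) recv 57: drop; pos0(id19) recv 59: fwd
Round 2: pos2(id73) recv 19: drop; pos5(id57) recv 88: fwd; pos6(id59) recv 76: fwd; pos1(id17) recv 59: fwd
Round 3: pos6(id59) recv 88: fwd; pos0(id19) recv 76: fwd; pos2(id73) recv 59: drop
Round 4: pos0(id19) recv 88: fwd; pos1(id17) recv 76: fwd
Round 5: pos1(id17) recv 88: fwd; pos2(id73) recv 76: fwd
Round 6: pos2(id73) recv 88: fwd; pos3(id88) recv 76: drop
Round 7: pos3(id88) recv 88: ELECTED
Message ID 19 originates at pos 0; dropped at pos 2 in round 2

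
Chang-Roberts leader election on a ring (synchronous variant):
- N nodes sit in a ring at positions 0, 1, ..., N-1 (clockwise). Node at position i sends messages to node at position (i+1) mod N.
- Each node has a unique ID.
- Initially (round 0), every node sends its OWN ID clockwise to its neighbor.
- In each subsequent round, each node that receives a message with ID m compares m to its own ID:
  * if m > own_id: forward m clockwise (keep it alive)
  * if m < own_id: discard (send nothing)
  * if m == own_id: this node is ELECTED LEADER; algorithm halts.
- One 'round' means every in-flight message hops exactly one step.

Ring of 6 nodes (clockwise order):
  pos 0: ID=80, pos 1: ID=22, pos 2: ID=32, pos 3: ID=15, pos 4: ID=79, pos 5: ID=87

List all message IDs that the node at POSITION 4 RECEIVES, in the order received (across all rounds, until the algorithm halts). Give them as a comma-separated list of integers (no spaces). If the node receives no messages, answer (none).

Answer: 15,32,80,87

Derivation:
Round 1: pos1(id22) recv 80: fwd; pos2(id32) recv 22: drop; pos3(id15) recv 32: fwd; pos4(id79) recv 15: drop; pos5(id87) recv 79: drop; pos0(id80) recv 87: fwd
Round 2: pos2(id32) recv 80: fwd; pos4(id79) recv 32: drop; pos1(id22) recv 87: fwd
Round 3: pos3(id15) recv 80: fwd; pos2(id32) recv 87: fwd
Round 4: pos4(id79) recv 80: fwd; pos3(id15) recv 87: fwd
Round 5: pos5(id87) recv 80: drop; pos4(id79) recv 87: fwd
Round 6: pos5(id87) recv 87: ELECTED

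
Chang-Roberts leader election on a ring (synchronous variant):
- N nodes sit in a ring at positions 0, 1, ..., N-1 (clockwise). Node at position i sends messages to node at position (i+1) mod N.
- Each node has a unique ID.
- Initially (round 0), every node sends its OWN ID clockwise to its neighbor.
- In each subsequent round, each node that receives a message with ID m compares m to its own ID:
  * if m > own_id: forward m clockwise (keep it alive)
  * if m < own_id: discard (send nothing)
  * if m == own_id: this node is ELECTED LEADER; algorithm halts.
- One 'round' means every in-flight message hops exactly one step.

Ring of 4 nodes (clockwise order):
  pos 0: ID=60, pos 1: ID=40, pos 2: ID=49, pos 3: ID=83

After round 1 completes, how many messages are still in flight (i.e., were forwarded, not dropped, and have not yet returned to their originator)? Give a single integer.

Round 1: pos1(id40) recv 60: fwd; pos2(id49) recv 40: drop; pos3(id83) recv 49: drop; pos0(id60) recv 83: fwd
After round 1: 2 messages still in flight

Answer: 2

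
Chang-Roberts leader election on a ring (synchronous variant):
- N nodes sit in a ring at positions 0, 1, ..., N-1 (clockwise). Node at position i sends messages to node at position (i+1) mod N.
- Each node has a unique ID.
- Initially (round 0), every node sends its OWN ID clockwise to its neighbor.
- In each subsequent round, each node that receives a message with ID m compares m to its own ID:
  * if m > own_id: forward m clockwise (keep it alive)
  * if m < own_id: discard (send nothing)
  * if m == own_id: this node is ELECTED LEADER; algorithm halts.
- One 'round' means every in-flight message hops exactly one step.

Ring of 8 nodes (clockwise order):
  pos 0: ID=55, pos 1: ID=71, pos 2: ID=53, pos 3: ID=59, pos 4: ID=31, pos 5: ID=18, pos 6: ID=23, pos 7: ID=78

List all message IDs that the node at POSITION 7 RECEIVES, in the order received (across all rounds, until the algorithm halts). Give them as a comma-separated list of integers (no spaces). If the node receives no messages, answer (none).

Round 1: pos1(id71) recv 55: drop; pos2(id53) recv 71: fwd; pos3(id59) recv 53: drop; pos4(id31) recv 59: fwd; pos5(id18) recv 31: fwd; pos6(id23) recv 18: drop; pos7(id78) recv 23: drop; pos0(id55) recv 78: fwd
Round 2: pos3(id59) recv 71: fwd; pos5(id18) recv 59: fwd; pos6(id23) recv 31: fwd; pos1(id71) recv 78: fwd
Round 3: pos4(id31) recv 71: fwd; pos6(id23) recv 59: fwd; pos7(id78) recv 31: drop; pos2(id53) recv 78: fwd
Round 4: pos5(id18) recv 71: fwd; pos7(id78) recv 59: drop; pos3(id59) recv 78: fwd
Round 5: pos6(id23) recv 71: fwd; pos4(id31) recv 78: fwd
Round 6: pos7(id78) recv 71: drop; pos5(id18) recv 78: fwd
Round 7: pos6(id23) recv 78: fwd
Round 8: pos7(id78) recv 78: ELECTED

Answer: 23,31,59,71,78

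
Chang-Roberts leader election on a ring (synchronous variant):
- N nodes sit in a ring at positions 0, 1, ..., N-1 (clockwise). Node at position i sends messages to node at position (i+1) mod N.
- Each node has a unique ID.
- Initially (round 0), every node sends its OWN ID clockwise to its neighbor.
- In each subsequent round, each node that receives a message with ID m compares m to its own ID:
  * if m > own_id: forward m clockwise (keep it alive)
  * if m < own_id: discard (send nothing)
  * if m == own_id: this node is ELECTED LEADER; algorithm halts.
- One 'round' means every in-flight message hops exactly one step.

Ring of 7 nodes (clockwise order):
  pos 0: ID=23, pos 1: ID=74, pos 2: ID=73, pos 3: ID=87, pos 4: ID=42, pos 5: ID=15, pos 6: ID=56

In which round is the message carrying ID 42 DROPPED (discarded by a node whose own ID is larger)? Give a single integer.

Answer: 2

Derivation:
Round 1: pos1(id74) recv 23: drop; pos2(id73) recv 74: fwd; pos3(id87) recv 73: drop; pos4(id42) recv 87: fwd; pos5(id15) recv 42: fwd; pos6(id56) recv 15: drop; pos0(id23) recv 56: fwd
Round 2: pos3(id87) recv 74: drop; pos5(id15) recv 87: fwd; pos6(id56) recv 42: drop; pos1(id74) recv 56: drop
Round 3: pos6(id56) recv 87: fwd
Round 4: pos0(id23) recv 87: fwd
Round 5: pos1(id74) recv 87: fwd
Round 6: pos2(id73) recv 87: fwd
Round 7: pos3(id87) recv 87: ELECTED
Message ID 42 originates at pos 4; dropped at pos 6 in round 2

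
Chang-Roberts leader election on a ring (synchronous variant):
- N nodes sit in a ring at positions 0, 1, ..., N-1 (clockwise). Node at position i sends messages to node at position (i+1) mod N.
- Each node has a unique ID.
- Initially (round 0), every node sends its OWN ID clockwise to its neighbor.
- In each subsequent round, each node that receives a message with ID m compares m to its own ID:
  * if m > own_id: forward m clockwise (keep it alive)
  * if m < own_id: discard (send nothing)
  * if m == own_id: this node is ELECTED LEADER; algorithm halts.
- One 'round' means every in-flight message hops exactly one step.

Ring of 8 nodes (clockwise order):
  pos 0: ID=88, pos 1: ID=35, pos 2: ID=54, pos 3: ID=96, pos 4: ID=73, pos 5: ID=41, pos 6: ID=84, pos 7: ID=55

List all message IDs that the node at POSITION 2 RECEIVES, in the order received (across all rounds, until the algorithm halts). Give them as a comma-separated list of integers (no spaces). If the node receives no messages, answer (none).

Round 1: pos1(id35) recv 88: fwd; pos2(id54) recv 35: drop; pos3(id96) recv 54: drop; pos4(id73) recv 96: fwd; pos5(id41) recv 73: fwd; pos6(id84) recv 41: drop; pos7(id55) recv 84: fwd; pos0(id88) recv 55: drop
Round 2: pos2(id54) recv 88: fwd; pos5(id41) recv 96: fwd; pos6(id84) recv 73: drop; pos0(id88) recv 84: drop
Round 3: pos3(id96) recv 88: drop; pos6(id84) recv 96: fwd
Round 4: pos7(id55) recv 96: fwd
Round 5: pos0(id88) recv 96: fwd
Round 6: pos1(id35) recv 96: fwd
Round 7: pos2(id54) recv 96: fwd
Round 8: pos3(id96) recv 96: ELECTED

Answer: 35,88,96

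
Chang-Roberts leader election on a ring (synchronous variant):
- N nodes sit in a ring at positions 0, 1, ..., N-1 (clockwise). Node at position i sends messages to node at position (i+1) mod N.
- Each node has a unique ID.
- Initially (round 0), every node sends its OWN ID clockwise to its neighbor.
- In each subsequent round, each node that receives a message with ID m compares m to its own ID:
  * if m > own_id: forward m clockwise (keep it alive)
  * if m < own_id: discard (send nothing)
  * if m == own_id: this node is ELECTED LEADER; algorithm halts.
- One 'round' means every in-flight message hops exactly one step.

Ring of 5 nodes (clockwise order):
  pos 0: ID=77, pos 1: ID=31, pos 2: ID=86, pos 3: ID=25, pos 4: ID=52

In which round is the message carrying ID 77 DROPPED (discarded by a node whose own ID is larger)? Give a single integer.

Round 1: pos1(id31) recv 77: fwd; pos2(id86) recv 31: drop; pos3(id25) recv 86: fwd; pos4(id52) recv 25: drop; pos0(id77) recv 52: drop
Round 2: pos2(id86) recv 77: drop; pos4(id52) recv 86: fwd
Round 3: pos0(id77) recv 86: fwd
Round 4: pos1(id31) recv 86: fwd
Round 5: pos2(id86) recv 86: ELECTED
Message ID 77 originates at pos 0; dropped at pos 2 in round 2

Answer: 2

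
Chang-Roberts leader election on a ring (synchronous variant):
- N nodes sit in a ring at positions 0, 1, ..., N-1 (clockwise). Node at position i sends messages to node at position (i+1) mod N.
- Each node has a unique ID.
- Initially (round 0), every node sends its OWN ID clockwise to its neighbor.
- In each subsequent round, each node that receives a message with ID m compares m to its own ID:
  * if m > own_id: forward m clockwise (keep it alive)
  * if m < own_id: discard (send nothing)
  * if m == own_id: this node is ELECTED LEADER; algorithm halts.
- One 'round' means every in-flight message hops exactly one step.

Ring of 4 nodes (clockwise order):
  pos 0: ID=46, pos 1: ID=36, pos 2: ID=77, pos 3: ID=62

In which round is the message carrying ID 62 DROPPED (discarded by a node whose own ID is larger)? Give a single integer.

Round 1: pos1(id36) recv 46: fwd; pos2(id77) recv 36: drop; pos3(id62) recv 77: fwd; pos0(id46) recv 62: fwd
Round 2: pos2(id77) recv 46: drop; pos0(id46) recv 77: fwd; pos1(id36) recv 62: fwd
Round 3: pos1(id36) recv 77: fwd; pos2(id77) recv 62: drop
Round 4: pos2(id77) recv 77: ELECTED
Message ID 62 originates at pos 3; dropped at pos 2 in round 3

Answer: 3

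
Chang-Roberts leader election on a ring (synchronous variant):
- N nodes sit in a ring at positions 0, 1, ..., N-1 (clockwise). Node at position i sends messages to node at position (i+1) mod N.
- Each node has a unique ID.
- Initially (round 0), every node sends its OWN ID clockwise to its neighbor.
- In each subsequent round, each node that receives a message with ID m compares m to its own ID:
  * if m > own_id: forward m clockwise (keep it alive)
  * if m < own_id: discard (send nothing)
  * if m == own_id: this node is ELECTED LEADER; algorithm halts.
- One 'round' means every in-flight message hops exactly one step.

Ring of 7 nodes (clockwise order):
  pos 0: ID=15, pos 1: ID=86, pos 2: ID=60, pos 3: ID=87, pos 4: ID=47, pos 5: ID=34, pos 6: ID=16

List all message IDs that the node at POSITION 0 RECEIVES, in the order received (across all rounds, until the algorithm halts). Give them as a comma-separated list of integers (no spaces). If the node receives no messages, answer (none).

Round 1: pos1(id86) recv 15: drop; pos2(id60) recv 86: fwd; pos3(id87) recv 60: drop; pos4(id47) recv 87: fwd; pos5(id34) recv 47: fwd; pos6(id16) recv 34: fwd; pos0(id15) recv 16: fwd
Round 2: pos3(id87) recv 86: drop; pos5(id34) recv 87: fwd; pos6(id16) recv 47: fwd; pos0(id15) recv 34: fwd; pos1(id86) recv 16: drop
Round 3: pos6(id16) recv 87: fwd; pos0(id15) recv 47: fwd; pos1(id86) recv 34: drop
Round 4: pos0(id15) recv 87: fwd; pos1(id86) recv 47: drop
Round 5: pos1(id86) recv 87: fwd
Round 6: pos2(id60) recv 87: fwd
Round 7: pos3(id87) recv 87: ELECTED

Answer: 16,34,47,87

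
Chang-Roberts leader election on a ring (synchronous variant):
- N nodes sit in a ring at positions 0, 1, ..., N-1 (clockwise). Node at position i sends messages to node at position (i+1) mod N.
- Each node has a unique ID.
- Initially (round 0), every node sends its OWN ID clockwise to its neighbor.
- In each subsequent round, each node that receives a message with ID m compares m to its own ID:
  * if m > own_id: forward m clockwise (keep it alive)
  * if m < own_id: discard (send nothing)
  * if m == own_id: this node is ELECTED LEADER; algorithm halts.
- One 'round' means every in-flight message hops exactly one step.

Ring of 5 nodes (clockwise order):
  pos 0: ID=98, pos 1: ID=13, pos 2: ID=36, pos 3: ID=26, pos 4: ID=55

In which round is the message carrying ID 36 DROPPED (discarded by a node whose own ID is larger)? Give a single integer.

Answer: 2

Derivation:
Round 1: pos1(id13) recv 98: fwd; pos2(id36) recv 13: drop; pos3(id26) recv 36: fwd; pos4(id55) recv 26: drop; pos0(id98) recv 55: drop
Round 2: pos2(id36) recv 98: fwd; pos4(id55) recv 36: drop
Round 3: pos3(id26) recv 98: fwd
Round 4: pos4(id55) recv 98: fwd
Round 5: pos0(id98) recv 98: ELECTED
Message ID 36 originates at pos 2; dropped at pos 4 in round 2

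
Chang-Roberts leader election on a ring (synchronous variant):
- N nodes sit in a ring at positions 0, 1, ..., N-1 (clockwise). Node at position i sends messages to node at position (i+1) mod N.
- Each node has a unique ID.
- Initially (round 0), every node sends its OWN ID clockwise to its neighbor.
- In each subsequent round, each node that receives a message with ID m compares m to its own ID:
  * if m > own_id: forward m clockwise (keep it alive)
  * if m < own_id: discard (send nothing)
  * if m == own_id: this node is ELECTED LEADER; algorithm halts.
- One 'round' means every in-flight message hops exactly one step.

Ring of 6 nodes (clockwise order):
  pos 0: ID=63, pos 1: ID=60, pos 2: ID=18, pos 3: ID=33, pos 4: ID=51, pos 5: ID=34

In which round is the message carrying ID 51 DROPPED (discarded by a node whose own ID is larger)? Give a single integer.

Round 1: pos1(id60) recv 63: fwd; pos2(id18) recv 60: fwd; pos3(id33) recv 18: drop; pos4(id51) recv 33: drop; pos5(id34) recv 51: fwd; pos0(id63) recv 34: drop
Round 2: pos2(id18) recv 63: fwd; pos3(id33) recv 60: fwd; pos0(id63) recv 51: drop
Round 3: pos3(id33) recv 63: fwd; pos4(id51) recv 60: fwd
Round 4: pos4(id51) recv 63: fwd; pos5(id34) recv 60: fwd
Round 5: pos5(id34) recv 63: fwd; pos0(id63) recv 60: drop
Round 6: pos0(id63) recv 63: ELECTED
Message ID 51 originates at pos 4; dropped at pos 0 in round 2

Answer: 2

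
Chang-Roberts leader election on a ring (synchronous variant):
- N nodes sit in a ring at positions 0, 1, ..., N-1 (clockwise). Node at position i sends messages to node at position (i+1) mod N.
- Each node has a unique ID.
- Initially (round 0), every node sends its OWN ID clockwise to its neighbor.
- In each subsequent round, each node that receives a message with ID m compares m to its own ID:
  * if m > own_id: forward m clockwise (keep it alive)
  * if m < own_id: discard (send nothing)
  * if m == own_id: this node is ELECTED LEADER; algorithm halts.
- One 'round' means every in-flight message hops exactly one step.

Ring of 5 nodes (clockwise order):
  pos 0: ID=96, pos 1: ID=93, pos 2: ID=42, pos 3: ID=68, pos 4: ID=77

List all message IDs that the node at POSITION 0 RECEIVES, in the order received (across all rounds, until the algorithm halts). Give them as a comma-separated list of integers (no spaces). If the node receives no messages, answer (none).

Round 1: pos1(id93) recv 96: fwd; pos2(id42) recv 93: fwd; pos3(id68) recv 42: drop; pos4(id77) recv 68: drop; pos0(id96) recv 77: drop
Round 2: pos2(id42) recv 96: fwd; pos3(id68) recv 93: fwd
Round 3: pos3(id68) recv 96: fwd; pos4(id77) recv 93: fwd
Round 4: pos4(id77) recv 96: fwd; pos0(id96) recv 93: drop
Round 5: pos0(id96) recv 96: ELECTED

Answer: 77,93,96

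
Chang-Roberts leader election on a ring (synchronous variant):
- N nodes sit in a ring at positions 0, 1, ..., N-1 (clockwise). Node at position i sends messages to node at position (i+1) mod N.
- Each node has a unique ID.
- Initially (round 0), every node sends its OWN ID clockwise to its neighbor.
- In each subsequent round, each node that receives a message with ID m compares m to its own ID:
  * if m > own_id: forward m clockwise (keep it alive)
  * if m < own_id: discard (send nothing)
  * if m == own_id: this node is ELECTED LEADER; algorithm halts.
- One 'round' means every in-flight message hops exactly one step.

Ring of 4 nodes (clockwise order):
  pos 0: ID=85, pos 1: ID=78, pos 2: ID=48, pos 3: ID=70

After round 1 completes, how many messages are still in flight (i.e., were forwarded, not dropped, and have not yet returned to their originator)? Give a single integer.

Round 1: pos1(id78) recv 85: fwd; pos2(id48) recv 78: fwd; pos3(id70) recv 48: drop; pos0(id85) recv 70: drop
After round 1: 2 messages still in flight

Answer: 2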